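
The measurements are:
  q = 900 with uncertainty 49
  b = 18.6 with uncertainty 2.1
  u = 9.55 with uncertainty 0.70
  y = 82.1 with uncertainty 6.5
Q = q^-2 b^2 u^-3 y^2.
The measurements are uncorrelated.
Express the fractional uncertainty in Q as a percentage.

36.9%

Products/powers → add relative errors in quadrature, weighted by exponent:
  (-2·δq/q)² = (-2×0.0544)² = 0.0119;  (2·δb/b)² = (2×0.113)² = 0.0510;  (-3·δu/u)² = (-3×0.0733)² = 0.0484;  (2·δy/y)² = (2×0.0792)² = 0.0251
δQ/Q = √(0.136) = 0.369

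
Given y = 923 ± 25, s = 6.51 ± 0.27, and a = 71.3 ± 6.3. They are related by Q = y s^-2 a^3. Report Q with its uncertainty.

Relative error in a monomial: (δQ/Q)² = Σ (nᵢ · δxᵢ/xᵢ)².
  (1·δy/y)² = (1×0.0271)² = 0.000734;  (-2·δs/s)² = (-2×0.0415)² = 0.00688;  (3·δa/a)² = (3×0.0884)² = 0.0703
δQ/Q = √(0.0779) = 0.279
Q = 7.89e+06, so δQ = 0.279 × 7.89e+06 = 2.2e+06.

(7.89 ± 2.20) × 10^6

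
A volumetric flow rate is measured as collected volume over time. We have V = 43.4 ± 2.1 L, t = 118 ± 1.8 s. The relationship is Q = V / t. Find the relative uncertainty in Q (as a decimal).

0.0507

Products/powers → add relative errors in quadrature, weighted by exponent:
  (1·δV/V)² = (1×0.0484)² = 0.00234;  (-1·δt/t)² = (-1×0.0153)² = 0.000233
δQ/Q = √(0.00257) = 0.0507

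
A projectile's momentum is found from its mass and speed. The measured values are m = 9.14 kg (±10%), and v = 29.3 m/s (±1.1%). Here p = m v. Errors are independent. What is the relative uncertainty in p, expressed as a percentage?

10.1%

Products/powers → add relative errors in quadrature, weighted by exponent:
  (1·δm/m)² = (1×0.100)² = 0.0100;  (1·δv/v)² = (1×0.0110)² = 0.000121
δp/p = √(0.0101) = 0.101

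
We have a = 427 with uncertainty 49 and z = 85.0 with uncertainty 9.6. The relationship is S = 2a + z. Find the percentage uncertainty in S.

Sums and differences: (δS)² = Σ (cᵢ δxᵢ)².
  (2·δa)² = 9600;  (δz)² = 92.2
δS = √(9700) = 98.5
S = 939, so δS/S = 98.5/939 = 0.105.

10.5%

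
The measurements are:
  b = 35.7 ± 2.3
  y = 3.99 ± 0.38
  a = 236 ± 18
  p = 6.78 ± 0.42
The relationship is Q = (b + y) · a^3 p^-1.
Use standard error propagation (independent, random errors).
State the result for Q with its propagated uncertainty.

Let u = b + y = 39.7. δu = √(δb² + δy²) = √(5.29 + 0.144) = 2.33, so δu/u = 0.0587.
Q is then a monomial in u, a, p:
δQ/Q = √((δu/u)² + (3·δa/a)² + (-1·δp/p)²) = √(0.00345 + 0.0524 + 0.00384) = 0.244
Q = 7.69e+07, so δQ = 0.244 × 7.69e+07 = 1.88e+07.

(7.69 ± 1.88) × 10^7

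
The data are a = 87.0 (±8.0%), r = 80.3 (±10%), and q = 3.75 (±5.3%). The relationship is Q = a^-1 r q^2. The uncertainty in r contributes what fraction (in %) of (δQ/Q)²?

36.2%

(δQ/Q)² = (-1·δa/a)² + (1·δr/r)² + (2·δq/q)²
  a term: (-1×0.0800)² = 0.00640
  r term: (1×0.100)² = 0.0100
  q term: (2×0.0530)² = 0.0112
Total = 0.0276. Share from r = 0.0100/0.0276 = 0.362.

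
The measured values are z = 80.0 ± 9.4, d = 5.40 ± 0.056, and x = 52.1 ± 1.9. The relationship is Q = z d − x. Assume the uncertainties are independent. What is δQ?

Let p = z·d = 432. δp/p = √((1·δz/z)² + (1·δd/d)²) = √(0.0138 + 0.000108) = 0.118, so δp = 51.0.
Q = p − x: δQ = √(δp² + δx²) = √(2600 + 3.61) = 51.0

51.0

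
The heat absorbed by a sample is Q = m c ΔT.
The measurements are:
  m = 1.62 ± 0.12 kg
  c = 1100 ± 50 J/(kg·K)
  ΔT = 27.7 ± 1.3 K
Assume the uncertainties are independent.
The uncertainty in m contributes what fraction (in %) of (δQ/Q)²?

(δQ/Q)² = (1·δm/m)² + (1·δc/c)² + (1·δΔT/ΔT)²
  m term: (1×0.0741)² = 0.00549
  c term: (1×0.0455)² = 0.00207
  ΔT term: (1×0.0469)² = 0.00220
Total = 0.00976. Share from m = 0.00549/0.00976 = 0.562.

56.2%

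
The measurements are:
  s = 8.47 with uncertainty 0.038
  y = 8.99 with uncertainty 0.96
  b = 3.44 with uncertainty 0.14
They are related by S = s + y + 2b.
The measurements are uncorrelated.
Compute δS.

S is a linear combination, so absolute uncertainties add in quadrature:
  (δs)² = 0.00144;  (δy)² = 0.922;  (2·δb)² = 0.0784
δS = √(1.00) = 1.00

1.00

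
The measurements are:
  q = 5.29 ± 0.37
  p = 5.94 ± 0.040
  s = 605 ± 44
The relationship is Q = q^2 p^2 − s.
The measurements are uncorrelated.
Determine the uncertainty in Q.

146

Let w = q^2·p^2 = 987. δw/w = √((2·δq/q)² + (2·δp/p)²) = √(0.0196 + 0.000181) = 0.141, so δw = 139.
Q = w − s: δQ = √(δw² + δs²) = √(19300 + 1940) = 146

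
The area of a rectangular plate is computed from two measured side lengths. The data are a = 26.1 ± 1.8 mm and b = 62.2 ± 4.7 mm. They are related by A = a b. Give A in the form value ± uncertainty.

1620 ± 166 mm^2

Each factor contributes (exponent × relative error)² to (δA/A)²:
  (1·δa/a)² = (1×0.0690)² = 0.00476;  (1·δb/b)² = (1×0.0756)² = 0.00571
δA/A = √(0.0105) = 0.102
A = 1620 mm^2, so δA = 0.102 × 1620 = 166 mm^2.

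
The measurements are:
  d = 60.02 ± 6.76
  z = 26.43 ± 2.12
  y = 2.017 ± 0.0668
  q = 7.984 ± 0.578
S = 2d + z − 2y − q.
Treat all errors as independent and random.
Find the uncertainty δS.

S is a linear combination, so absolute uncertainties add in quadrature:
  (2·δd)² = 183;  (δz)² = 4.49;  (2·δy)² = 0.0178;  (δq)² = 0.334
δS = √(188) = 13.7

13.7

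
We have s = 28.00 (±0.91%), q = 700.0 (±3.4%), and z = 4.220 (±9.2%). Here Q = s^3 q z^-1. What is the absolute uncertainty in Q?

3.71e+05

Q is a product of powers, so relative uncertainties combine in quadrature:
  (3·δs/s)² = (3×0.00910)² = 0.000745;  (1·δq/q)² = (1×0.0340)² = 0.00116;  (-1·δz/z)² = (-1×0.0920)² = 0.00846
δQ/Q = √(0.0104) = 0.102
Q = 3.641e+06, so δQ = 0.102 × 3.641e+06 = 3.71e+05.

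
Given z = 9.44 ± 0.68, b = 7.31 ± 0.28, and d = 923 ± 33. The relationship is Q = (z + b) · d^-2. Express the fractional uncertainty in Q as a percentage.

Let u = z + b = 16.8. δu = √(δz² + δb²) = √(0.462 + 0.0784) = 0.735, so δu/u = 0.0439.
Q is then a monomial in u, d:
δQ/Q = √((δu/u)² + (-2·δd/d)²) = √(0.00193 + 0.00511) = 0.0839

8.39%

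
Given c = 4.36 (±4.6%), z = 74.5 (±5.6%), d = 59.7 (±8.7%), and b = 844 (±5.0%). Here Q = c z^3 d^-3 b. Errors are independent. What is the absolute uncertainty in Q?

Products/powers → add relative errors in quadrature, weighted by exponent:
  (1·δc/c)² = (1×0.0460)² = 0.00212;  (3·δz/z)² = (3×0.0560)² = 0.0282;  (-3·δd/d)² = (-3×0.0870)² = 0.0681;  (1·δb/b)² = (1×0.0500)² = 0.00250
δQ/Q = √(0.101) = 0.318
Q = 7150, so δQ = 0.318 × 7150 = 2270.

2270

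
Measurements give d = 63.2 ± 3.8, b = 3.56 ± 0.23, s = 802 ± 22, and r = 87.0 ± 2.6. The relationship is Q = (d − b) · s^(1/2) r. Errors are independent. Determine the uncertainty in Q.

Let u = d − b = 59.6. δu = √(δd² + δb²) = √(14.4 + 0.0529) = 3.81, so δu/u = 0.0638.
Q is then a monomial in u, s, r:
δQ/Q = √((δu/u)² + (½·δs/s)² + (1·δr/r)²) = √(0.00407 + 0.000188 + 0.000893) = 0.0718
Q = 1.47e+05, so δQ = 0.0718 × 1.47e+05 = 10600.

10600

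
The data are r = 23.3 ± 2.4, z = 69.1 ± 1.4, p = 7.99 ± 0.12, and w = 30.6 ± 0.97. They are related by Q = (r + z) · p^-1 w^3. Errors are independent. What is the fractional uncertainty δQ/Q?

0.101

Let u = r + z = 92.4. δu = √(δr² + δz²) = √(5.76 + 1.96) = 2.78, so δu/u = 0.0301.
Q is then a monomial in u, p, w:
δQ/Q = √((δu/u)² + (-1·δp/p)² + (3·δw/w)²) = √(0.000904 + 0.000226 + 0.00904) = 0.101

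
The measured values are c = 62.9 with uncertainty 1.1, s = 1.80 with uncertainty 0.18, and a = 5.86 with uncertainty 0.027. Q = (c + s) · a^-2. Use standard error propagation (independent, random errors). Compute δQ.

0.0368

Let u = c + s = 64.7. δu = √(δc² + δs²) = √(1.21 + 0.0324) = 1.11, so δu/u = 0.0172.
Q is then a monomial in u, a:
δQ/Q = √((δu/u)² + (-2·δa/a)²) = √(0.000297 + 8.49e-05) = 0.0195
Q = 1.88, so δQ = 0.0195 × 1.88 = 0.0368.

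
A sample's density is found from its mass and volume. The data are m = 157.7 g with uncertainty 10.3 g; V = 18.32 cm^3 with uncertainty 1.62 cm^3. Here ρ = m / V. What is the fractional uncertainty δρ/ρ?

0.110

ρ is a product of powers, so relative uncertainties combine in quadrature:
  (1·δm/m)² = (1×0.0653)² = 0.00427;  (-1·δV/V)² = (-1×0.0884)² = 0.00782
δρ/ρ = √(0.0121) = 0.110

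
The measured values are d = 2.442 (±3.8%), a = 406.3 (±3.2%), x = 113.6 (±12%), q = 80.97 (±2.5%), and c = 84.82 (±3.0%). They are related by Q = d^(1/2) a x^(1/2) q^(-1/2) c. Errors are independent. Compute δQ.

Q is a product of powers, so relative uncertainties combine in quadrature:
  (½·δd/d)² = (0.5×0.0380)² = 0.000361;  (1·δa/a)² = (1×0.0320)² = 0.00102;  (½·δx/x)² = (0.5×0.120)² = 0.00360;  (−½·δq/q)² = (-0.5×0.0250)² = 0.000156;  (1·δc/c)² = (1×0.0300)² = 0.000900
δQ/Q = √(0.00604) = 0.0777
Q = 63790, so δQ = 0.0777 × 63790 = 4960.

4960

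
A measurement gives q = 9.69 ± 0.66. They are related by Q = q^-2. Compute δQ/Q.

0.136

Q ∝ q^-2, so δQ/Q = |-2| · δq/q = 2 × 0.0681 = 0.136.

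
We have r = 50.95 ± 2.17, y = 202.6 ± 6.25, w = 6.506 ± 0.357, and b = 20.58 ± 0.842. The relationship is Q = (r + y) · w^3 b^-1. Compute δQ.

582

Let u = r + y = 253.6. δu = √(δr² + δy²) = √(4.71 + 39.1) = 6.62, so δu/u = 0.0261.
Q is then a monomial in u, w, b:
δQ/Q = √((δu/u)² + (3·δw/w)² + (-1·δb/b)²) = √(0.000681 + 0.0271 + 0.00167) = 0.172
Q = 3393, so δQ = 0.172 × 3393 = 582.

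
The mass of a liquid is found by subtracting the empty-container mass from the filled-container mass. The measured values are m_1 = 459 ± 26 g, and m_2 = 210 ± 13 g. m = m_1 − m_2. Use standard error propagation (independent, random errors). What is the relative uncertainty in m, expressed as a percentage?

For a sum/difference, combine absolute errors in quadrature:
  (δm_1)² = 676;  (δm_2)² = 169
δm = √(845) = 29.1 g
m = 249 g, so δm/m = 29.1/249 = 0.117.

11.7%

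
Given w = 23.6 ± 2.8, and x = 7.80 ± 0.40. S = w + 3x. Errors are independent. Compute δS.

Absolute uncertainties add in quadrature for a linear combination:
  (δw)² = 7.84;  (3·δx)² = 1.44
δS = √(9.28) = 3.05

3.05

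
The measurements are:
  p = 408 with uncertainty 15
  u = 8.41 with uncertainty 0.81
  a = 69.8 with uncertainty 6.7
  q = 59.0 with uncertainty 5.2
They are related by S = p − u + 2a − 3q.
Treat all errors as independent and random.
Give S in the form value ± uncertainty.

Each term contributes (cᵢ δxᵢ)² to (δS)²:
  (δp)² = 225;  (δu)² = 0.656;  (2·δa)² = 180;  (3·δq)² = 243
δS = √(649) = 25.5
S = 362.

362 ± 25.5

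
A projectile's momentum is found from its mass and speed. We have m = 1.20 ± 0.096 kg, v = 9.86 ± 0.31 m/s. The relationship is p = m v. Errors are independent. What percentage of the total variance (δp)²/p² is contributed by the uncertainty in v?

(δp/p)² = (1·δm/m)² + (1·δv/v)²
  m term: (1×0.0800)² = 0.00640
  v term: (1×0.0314)² = 0.000988
Total = 0.00739. Share from v = 0.000988/0.00739 = 0.134.

13.4%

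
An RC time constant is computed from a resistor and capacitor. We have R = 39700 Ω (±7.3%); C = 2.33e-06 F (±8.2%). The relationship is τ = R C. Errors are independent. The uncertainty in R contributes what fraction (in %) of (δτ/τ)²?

(δτ/τ)² = (1·δR/R)² + (1·δC/C)²
  R term: (1×0.0730)² = 0.00533
  C term: (1×0.0820)² = 0.00672
Total = 0.0121. Share from R = 0.00533/0.0121 = 0.442.

44.2%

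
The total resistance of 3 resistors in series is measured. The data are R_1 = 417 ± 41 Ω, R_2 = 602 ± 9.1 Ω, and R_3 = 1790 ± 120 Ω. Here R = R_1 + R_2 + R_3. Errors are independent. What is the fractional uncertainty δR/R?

0.0453

For a sum/difference, combine absolute errors in quadrature:
  (δR_1)² = 1680;  (δR_2)² = 82.8;  (δR_3)² = 14400
δR = √(16200) = 127 Ω
R = 2810 Ω, so δR/R = 127/2810 = 0.0453.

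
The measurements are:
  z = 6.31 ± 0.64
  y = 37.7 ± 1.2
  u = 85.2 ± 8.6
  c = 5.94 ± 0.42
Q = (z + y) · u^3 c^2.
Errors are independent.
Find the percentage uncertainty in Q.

33.6%

Let w = z + y = 44.0. δw = √(δz² + δy²) = √(0.410 + 1.44) = 1.36, so δw/w = 0.0309.
Q is then a monomial in w, u, c:
δQ/Q = √((δw/w)² + (3·δu/u)² + (2·δc/c)²) = √(0.000955 + 0.0917 + 0.0200) = 0.336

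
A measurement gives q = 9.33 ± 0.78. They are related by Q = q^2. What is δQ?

Since Q is a product/quotient, work with relative uncertainties:
  (2·δq/q)² = (2×0.0836)² = 0.0280
δQ/Q = √(0.0280) = 0.167
Q = 87.0, so δQ = 0.167 × 87.0 = 14.6.

14.6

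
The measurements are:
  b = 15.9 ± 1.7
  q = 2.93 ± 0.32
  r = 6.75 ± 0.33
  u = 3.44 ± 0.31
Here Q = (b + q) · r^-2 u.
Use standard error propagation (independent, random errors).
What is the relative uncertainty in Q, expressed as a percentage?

16.2%

Let w = b + q = 18.8. δw = √(δb² + δq²) = √(2.89 + 0.102) = 1.73, so δw/w = 0.0919.
Q is then a monomial in w, r, u:
δQ/Q = √((δw/w)² + (-2·δr/r)² + (1·δu/u)²) = √(0.00844 + 0.00956 + 0.00812) = 0.162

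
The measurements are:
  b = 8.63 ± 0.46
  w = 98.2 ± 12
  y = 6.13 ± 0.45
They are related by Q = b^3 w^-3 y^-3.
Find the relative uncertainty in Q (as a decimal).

0.457

Since Q is a product/quotient, work with relative uncertainties:
  (3·δb/b)² = (3×0.0533)² = 0.0256;  (-3·δw/w)² = (-3×0.122)² = 0.134;  (-3·δy/y)² = (-3×0.0734)² = 0.0485
δQ/Q = √(0.208) = 0.457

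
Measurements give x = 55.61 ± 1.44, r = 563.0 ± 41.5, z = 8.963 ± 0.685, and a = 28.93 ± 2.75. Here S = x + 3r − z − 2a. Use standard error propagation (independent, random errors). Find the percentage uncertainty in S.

7.43%

Sums and differences: (δS)² = Σ (cᵢ δxᵢ)².
  (δx)² = 2.07;  (3·δr)² = 15500;  (δz)² = 0.469;  (2·δa)² = 30.2
δS = √(15500) = 125
S = 1678, so δS/S = 125/1678 = 0.0743.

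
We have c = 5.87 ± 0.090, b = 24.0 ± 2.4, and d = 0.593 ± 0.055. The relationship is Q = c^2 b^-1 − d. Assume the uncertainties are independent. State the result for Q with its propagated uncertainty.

0.843 ± 0.160

Let p = c^2·b^-1 = 1.44. δp/p = √((2·δc/c)² + (-1·δb/b)²) = √(0.000940 + 0.0100) = 0.105, so δp = 0.150.
Q = p − d: δQ = √(δp² + δd²) = √(0.0226 + 0.00302) = 0.160
Q = 0.843.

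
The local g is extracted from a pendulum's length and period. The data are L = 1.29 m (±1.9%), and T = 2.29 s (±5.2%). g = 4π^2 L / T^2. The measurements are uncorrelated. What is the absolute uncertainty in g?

Since g is a product/quotient, work with relative uncertainties:
  (1·δL/L)² = (1×0.0190)² = 0.000361;  (-2·δT/T)² = (-2×0.0520)² = 0.0108
δg/g = √(0.0112) = 0.106
g = 9.71 m/s^2, so δg = 0.106 × 9.71 = 1.03 m/s^2.

1.03 m/s^2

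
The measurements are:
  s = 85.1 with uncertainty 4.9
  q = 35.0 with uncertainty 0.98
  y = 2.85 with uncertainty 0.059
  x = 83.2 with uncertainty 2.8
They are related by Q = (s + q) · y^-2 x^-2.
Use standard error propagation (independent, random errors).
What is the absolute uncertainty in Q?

0.000191

Let u = s + q = 120. δu = √(δs² + δq²) = √(24.0 + 0.960) = 5.00, so δu/u = 0.0416.
Q is then a monomial in u, y, x:
δQ/Q = √((δu/u)² + (-2·δy/y)² + (-2·δx/x)²) = √(0.00173 + 0.00171 + 0.00453) = 0.0893
Q = 0.00214, so δQ = 0.0893 × 0.00214 = 0.000191.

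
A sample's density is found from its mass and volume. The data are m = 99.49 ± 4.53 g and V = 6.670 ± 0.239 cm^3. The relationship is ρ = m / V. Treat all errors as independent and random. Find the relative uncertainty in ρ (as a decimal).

0.0579

Each factor contributes (exponent × relative error)² to (δρ/ρ)²:
  (1·δm/m)² = (1×0.0455)² = 0.00207;  (-1·δV/V)² = (-1×0.0358)² = 0.00128
δρ/ρ = √(0.00336) = 0.0579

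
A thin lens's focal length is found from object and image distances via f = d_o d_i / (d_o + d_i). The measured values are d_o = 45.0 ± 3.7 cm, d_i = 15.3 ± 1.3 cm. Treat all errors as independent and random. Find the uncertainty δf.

0.762 cm

∂f/∂d_o = (d_i/(d_o+d_i))² = 0.0644;  ∂f/∂d_i = (d_o/(d_o+d_i))² = 0.557
δf = √((∂f/∂d_o · δd_o)² + (∂f/∂d_i · δd_i)²) = √(0.0567 + 0.524) = 0.762 cm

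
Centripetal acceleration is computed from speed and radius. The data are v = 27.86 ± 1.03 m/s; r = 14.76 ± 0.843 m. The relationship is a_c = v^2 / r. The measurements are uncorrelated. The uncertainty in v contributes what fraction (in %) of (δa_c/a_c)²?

(δa_c/a_c)² = (2·δv/v)² + (-1·δr/r)²
  v term: (2×0.0370)² = 0.00547
  r term: (-1×0.0571)² = 0.00326
Total = 0.00873. Share from v = 0.00547/0.00873 = 0.626.

62.6%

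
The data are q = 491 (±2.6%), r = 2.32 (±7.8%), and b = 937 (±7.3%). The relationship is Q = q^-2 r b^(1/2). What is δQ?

2.96e-05

Each factor contributes (exponent × relative error)² to (δQ/Q)²:
  (-2·δq/q)² = (-2×0.0260)² = 0.00270;  (1·δr/r)² = (1×0.0780)² = 0.00608;  (½·δb/b)² = (0.5×0.0730)² = 0.00133
δQ/Q = √(0.0101) = 0.101
Q = 0.000295, so δQ = 0.101 × 0.000295 = 2.96e-05.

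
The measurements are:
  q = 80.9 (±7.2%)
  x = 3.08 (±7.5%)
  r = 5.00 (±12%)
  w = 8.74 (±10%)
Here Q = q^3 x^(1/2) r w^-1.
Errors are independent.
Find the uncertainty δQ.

Relative error in a monomial: (δQ/Q)² = Σ (nᵢ · δxᵢ/xᵢ)².
  (3·δq/q)² = (3×0.0720)² = 0.0467;  (½·δx/x)² = (0.5×0.0750)² = 0.00141;  (1·δr/r)² = (1×0.120)² = 0.0144;  (-1·δw/w)² = (-1×0.100)² = 0.0100
δQ/Q = √(0.0725) = 0.269
Q = 5.32e+05, so δQ = 0.269 × 5.32e+05 = 1.43e+05.

1.43e+05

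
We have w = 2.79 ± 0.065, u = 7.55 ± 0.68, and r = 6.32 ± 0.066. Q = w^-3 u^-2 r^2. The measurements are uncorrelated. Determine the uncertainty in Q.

Q is a product of powers, so relative uncertainties combine in quadrature:
  (-3·δw/w)² = (-3×0.0233)² = 0.00488;  (-2·δu/u)² = (-2×0.0901)² = 0.0324;  (2·δr/r)² = (2×0.0104)² = 0.000436
δQ/Q = √(0.0378) = 0.194
Q = 0.0323, so δQ = 0.194 × 0.0323 = 0.00627.

0.00627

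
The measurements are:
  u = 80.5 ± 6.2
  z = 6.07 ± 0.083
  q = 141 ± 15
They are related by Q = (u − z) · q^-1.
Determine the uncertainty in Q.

Let w = u − z = 74.4. δw = √(δu² + δz²) = √(38.4 + 0.00689) = 6.20, so δw/w = 0.0833.
Q is then a monomial in w, q:
δQ/Q = √((δw/w)² + (-1·δq/q)²) = √(0.00694 + 0.0113) = 0.135
Q = 0.528, so δQ = 0.135 × 0.528 = 0.0713.

0.0713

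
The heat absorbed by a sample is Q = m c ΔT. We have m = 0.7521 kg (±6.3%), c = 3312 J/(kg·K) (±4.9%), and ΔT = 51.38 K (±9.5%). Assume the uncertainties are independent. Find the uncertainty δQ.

Products/powers → add relative errors in quadrature, weighted by exponent:
  (1·δm/m)² = (1×0.0630)² = 0.00397;  (1·δc/c)² = (1×0.0490)² = 0.00240;  (1·δΔT/ΔT)² = (1×0.0950)² = 0.00903
δQ/Q = √(0.0154) = 0.124
Q = 128000 J, so δQ = 0.124 × 128000 = 15900 J.

15900 J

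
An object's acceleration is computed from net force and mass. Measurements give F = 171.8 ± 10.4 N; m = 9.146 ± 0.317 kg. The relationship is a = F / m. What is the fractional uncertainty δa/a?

0.0698

a is a product of powers, so relative uncertainties combine in quadrature:
  (1·δF/F)² = (1×0.0605)² = 0.00366;  (-1·δm/m)² = (-1×0.0347)² = 0.00120
δa/a = √(0.00487) = 0.0698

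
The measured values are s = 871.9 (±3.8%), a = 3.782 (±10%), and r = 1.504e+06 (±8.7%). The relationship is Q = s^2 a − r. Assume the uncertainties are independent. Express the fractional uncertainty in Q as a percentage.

28.0%

Let p = s^2·a = 2.875e+06. δp/p = √((2·δs/s)² + (1·δa/a)²) = √(0.00578 + 0.0100) = 0.126, so δp = 3.61e+05.
Q = p − r: δQ = √(δp² + δr²) = √(1.3e+11 + 1.71e+10) = 3.84e+05
Q = 1.371e+06, so δQ/Q = 3.84e+05/1.371e+06 = 0.280.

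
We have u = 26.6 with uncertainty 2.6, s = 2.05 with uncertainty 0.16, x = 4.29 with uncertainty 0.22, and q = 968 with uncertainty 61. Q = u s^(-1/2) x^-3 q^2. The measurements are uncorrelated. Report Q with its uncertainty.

(2.20 ± 0.496) × 10^5

Since Q is a product/quotient, work with relative uncertainties:
  (1·δu/u)² = (1×0.0977)² = 0.00955;  (−½·δs/s)² = (-0.5×0.0780)² = 0.00152;  (-3·δx/x)² = (-3×0.0513)² = 0.0237;  (2·δq/q)² = (2×0.0630)² = 0.0159
δQ/Q = √(0.0506) = 0.225
Q = 2.2e+05, so δQ = 0.225 × 2.2e+05 = 49600.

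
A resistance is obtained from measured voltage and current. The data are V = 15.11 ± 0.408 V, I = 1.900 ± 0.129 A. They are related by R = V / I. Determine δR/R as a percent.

7.31%

For a monomial R ∝ V, I^-1, fractional errors add in quadrature:
  (1·δV/V)² = (1×0.0270)² = 0.000729;  (-1·δI/I)² = (-1×0.0679)² = 0.00461
δR/R = √(0.00534) = 0.0731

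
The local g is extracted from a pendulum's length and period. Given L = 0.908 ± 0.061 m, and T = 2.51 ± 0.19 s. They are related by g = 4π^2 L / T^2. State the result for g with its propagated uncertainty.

5.69 ± 0.942 m/s^2

g is a product of powers, so relative uncertainties combine in quadrature:
  (1·δL/L)² = (1×0.0672)² = 0.00451;  (-2·δT/T)² = (-2×0.0757)² = 0.0229
δg/g = √(0.0274) = 0.166
g = 5.69 m/s^2, so δg = 0.166 × 5.69 = 0.942 m/s^2.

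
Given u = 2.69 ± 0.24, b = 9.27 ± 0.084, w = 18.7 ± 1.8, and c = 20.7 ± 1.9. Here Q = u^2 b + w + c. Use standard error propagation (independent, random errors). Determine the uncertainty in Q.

12.3

Let p = u^2·b = 67.1. δp/p = √((2·δu/u)² + (1·δb/b)²) = √(0.0318 + 8.21e-05) = 0.179, so δp = 12.0.
Q = p + w + c: δQ = √(δp² + δw² + δc²) = √(144 + 3.24 + 3.61) = 12.3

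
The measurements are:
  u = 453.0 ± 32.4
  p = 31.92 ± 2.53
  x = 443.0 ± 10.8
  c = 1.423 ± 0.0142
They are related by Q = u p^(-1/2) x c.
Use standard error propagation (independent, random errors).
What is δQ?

Relative error in a monomial: (δQ/Q)² = Σ (nᵢ · δxᵢ/xᵢ)².
  (1·δu/u)² = (1×0.0715)² = 0.00512;  (−½·δp/p)² = (-0.5×0.0793)² = 0.00157;  (1·δx/x)² = (1×0.0244)² = 0.000594;  (1·δc/c)² = (1×0.00998)² = 9.96e-05
δQ/Q = √(0.00738) = 0.0859
Q = 50540, so δQ = 0.0859 × 50540 = 4340.

4340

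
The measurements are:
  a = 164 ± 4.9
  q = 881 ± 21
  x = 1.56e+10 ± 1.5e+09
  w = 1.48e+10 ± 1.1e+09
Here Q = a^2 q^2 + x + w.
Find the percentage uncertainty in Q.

Let p = a^2·q^2 = 2.09e+10. δp/p = √((2·δa/a)² + (2·δq/q)²) = √(0.00357 + 0.00227) = 0.0764, so δp = 1.6e+09.
Q = p + x + w: δQ = √(δp² + δx² + δw²) = √(2.55e+18 + 2.25e+18 + 1.21e+18) = 2.45e+09
Q = 5.13e+10, so δQ/Q = 2.45e+09/5.13e+10 = 0.0478.

4.78%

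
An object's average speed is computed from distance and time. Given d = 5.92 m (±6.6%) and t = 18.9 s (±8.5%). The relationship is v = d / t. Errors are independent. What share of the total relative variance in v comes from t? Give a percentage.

62.4%

(δv/v)² = (1·δd/d)² + (-1·δt/t)²
  d term: (1×0.0660)² = 0.00436
  t term: (-1×0.0850)² = 0.00723
Total = 0.0116. Share from t = 0.00723/0.0116 = 0.624.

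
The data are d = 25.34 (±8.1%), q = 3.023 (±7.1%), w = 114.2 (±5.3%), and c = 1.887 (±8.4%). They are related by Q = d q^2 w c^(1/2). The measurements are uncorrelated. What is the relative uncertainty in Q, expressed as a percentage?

17.7%

Products/powers → add relative errors in quadrature, weighted by exponent:
  (1·δd/d)² = (1×0.0810)² = 0.00656;  (2·δq/q)² = (2×0.0710)² = 0.0202;  (1·δw/w)² = (1×0.0530)² = 0.00281;  (½·δc/c)² = (0.5×0.0840)² = 0.00176
δQ/Q = √(0.0313) = 0.177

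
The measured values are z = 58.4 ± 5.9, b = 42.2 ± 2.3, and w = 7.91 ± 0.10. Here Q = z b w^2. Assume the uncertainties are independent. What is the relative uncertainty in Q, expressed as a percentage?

11.8%

Since Q is a product/quotient, work with relative uncertainties:
  (1·δz/z)² = (1×0.101)² = 0.0102;  (1·δb/b)² = (1×0.0545)² = 0.00297;  (2·δw/w)² = (2×0.0126)² = 0.000639
δQ/Q = √(0.0138) = 0.118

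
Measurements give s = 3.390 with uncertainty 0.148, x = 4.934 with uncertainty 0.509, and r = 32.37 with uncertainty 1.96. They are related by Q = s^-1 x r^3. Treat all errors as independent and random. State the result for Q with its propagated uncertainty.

49370 ± 10500

Each factor contributes (exponent × relative error)² to (δQ/Q)²:
  (-1·δs/s)² = (-1×0.0437)² = 0.00191;  (1·δx/x)² = (1×0.103)² = 0.0106;  (3·δr/r)² = (3×0.0605)² = 0.0330
δQ/Q = √(0.0455) = 0.213
Q = 49370, so δQ = 0.213 × 49370 = 10500.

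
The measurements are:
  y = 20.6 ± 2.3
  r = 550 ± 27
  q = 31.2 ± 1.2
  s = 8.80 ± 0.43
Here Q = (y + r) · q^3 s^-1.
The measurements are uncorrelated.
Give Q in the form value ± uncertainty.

Let u = y + r = 571. δu = √(δy² + δr²) = √(5.29 + 729) = 27.1, so δu/u = 0.0475.
Q is then a monomial in u, q, s:
δQ/Q = √((δu/u)² + (3·δq/q)² + (-1·δs/s)²) = √(0.00226 + 0.0133 + 0.00239) = 0.134
Q = 1.97e+06, so δQ = 0.134 × 1.97e+06 = 2.64e+05.

(1.97 ± 0.264) × 10^6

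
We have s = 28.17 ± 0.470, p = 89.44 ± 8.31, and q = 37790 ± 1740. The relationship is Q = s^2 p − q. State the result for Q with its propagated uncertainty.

33190 ± 7220

Let w = s^2·p = 70980. δw/w = √((2·δs/s)² + (1·δp/p)²) = √(0.00111 + 0.00863) = 0.0987, so δw = 7010.
Q = w − q: δQ = √(δw² + δq²) = √(4.91e+07 + 3.03e+06) = 7220
Q = 33190.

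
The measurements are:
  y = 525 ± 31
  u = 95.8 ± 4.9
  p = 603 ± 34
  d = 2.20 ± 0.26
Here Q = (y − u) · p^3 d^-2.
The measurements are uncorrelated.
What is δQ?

Let w = y − u = 429. δw = √(δy² + δu²) = √(961 + 24.0) = 31.4, so δw/w = 0.0731.
Q is then a monomial in w, p, d:
δQ/Q = √((δw/w)² + (3·δp/p)² + (-2·δd/d)²) = √(0.00535 + 0.0286 + 0.0559) = 0.300
Q = 1.94e+10, so δQ = 0.300 × 1.94e+10 = 5.83e+09.

5.83e+09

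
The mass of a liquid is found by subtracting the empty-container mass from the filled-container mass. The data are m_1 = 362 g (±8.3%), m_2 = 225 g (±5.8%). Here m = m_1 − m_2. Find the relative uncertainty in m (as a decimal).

m is a linear combination, so absolute uncertainties add in quadrature:
  (δm_1)² = 903;  (δm_2)² = 170
δm = √(1070) = 32.8 g
m = 137 g, so δm/m = 32.8/137 = 0.239.

0.239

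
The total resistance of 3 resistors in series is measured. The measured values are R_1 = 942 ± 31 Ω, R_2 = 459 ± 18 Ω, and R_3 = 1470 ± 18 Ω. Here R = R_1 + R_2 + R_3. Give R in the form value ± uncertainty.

2870 ± 40.1 Ω

R is a linear combination, so absolute uncertainties add in quadrature:
  (δR_1)² = 961;  (δR_2)² = 324;  (δR_3)² = 324
δR = √(1610) = 40.1 Ω
R = 2870 Ω.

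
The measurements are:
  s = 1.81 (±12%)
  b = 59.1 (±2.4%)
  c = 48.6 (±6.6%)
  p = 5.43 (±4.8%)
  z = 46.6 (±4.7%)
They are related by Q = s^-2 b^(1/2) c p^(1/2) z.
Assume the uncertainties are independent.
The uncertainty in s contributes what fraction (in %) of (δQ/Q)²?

(δQ/Q)² = (-2·δs/s)² + (½·δb/b)² + (1·δc/c)² + (½·δp/p)² + (1·δz/z)²
  s term: (-2×0.120)² = 0.0576
  b term: (0.5×0.0240)² = 0.000144
  c term: (1×0.0660)² = 0.00436
  p term: (0.5×0.0480)² = 0.000576
  z term: (1×0.0470)² = 0.00221
Total = 0.0649. Share from s = 0.0576/0.0649 = 0.888.

88.8%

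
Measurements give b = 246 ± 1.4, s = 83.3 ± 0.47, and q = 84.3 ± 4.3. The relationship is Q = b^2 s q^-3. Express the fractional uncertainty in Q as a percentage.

15.4%

Each factor contributes (exponent × relative error)² to (δQ/Q)²:
  (2·δb/b)² = (2×0.00569)² = 0.000130;  (1·δs/s)² = (1×0.00564)² = 3.18e-05;  (-3·δq/q)² = (-3×0.0510)² = 0.0234
δQ/Q = √(0.0236) = 0.154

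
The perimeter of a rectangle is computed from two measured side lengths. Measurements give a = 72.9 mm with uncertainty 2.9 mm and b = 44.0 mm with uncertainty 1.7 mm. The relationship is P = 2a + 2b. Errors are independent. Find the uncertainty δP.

6.72 mm

P is a linear combination, so absolute uncertainties add in quadrature:
  (2·δa)² = 33.6;  (2·δb)² = 11.6
δP = √(45.2) = 6.72 mm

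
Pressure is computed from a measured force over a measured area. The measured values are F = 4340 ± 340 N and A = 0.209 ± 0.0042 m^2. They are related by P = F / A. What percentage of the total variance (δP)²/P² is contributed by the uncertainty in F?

(δP/P)² = (1·δF/F)² + (-1·δA/A)²
  F term: (1×0.0783)² = 0.00614
  A term: (-1×0.0201)² = 0.000404
Total = 0.00654. Share from F = 0.00614/0.00654 = 0.938.

93.8%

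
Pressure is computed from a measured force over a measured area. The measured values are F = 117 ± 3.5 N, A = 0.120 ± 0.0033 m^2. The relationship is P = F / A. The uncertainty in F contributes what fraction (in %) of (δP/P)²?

54.2%

(δP/P)² = (1·δF/F)² + (-1·δA/A)²
  F term: (1×0.0299)² = 0.000895
  A term: (-1×0.0275)² = 0.000756
Total = 0.00165. Share from F = 0.000895/0.00165 = 0.542.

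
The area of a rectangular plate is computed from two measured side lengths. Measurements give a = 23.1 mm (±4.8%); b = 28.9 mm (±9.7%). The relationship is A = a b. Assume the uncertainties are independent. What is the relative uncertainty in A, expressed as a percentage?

Relative error in a monomial: (δA/A)² = Σ (nᵢ · δxᵢ/xᵢ)².
  (1·δa/a)² = (1×0.0480)² = 0.00230;  (1·δb/b)² = (1×0.0970)² = 0.00941
δA/A = √(0.0117) = 0.108

10.8%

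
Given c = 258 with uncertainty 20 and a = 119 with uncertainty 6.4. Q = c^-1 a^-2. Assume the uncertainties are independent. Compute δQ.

Q is a product of powers, so relative uncertainties combine in quadrature:
  (-1·δc/c)² = (-1×0.0775)² = 0.00601;  (-2·δa/a)² = (-2×0.0538)² = 0.0116
δQ/Q = √(0.0176) = 0.133
Q = 2.74e-07, so δQ = 0.133 × 2.74e-07 = 3.63e-08.

3.63e-08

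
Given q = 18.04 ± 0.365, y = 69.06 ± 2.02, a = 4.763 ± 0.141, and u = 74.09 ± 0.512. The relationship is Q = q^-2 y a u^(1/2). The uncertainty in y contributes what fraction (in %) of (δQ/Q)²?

(δQ/Q)² = (-2·δq/q)² + (1·δy/y)² + (1·δa/a)² + (½·δu/u)²
  q term: (-2×0.0202)² = 0.00164
  y term: (1×0.0292)² = 0.000856
  a term: (1×0.0296)² = 0.000876
  u term: (0.5×0.00691)² = 1.19e-05
Total = 0.00338. Share from y = 0.000856/0.00338 = 0.253.

25.3%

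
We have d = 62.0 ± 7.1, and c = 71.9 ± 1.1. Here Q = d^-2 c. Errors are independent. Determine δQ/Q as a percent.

Q is a product of powers, so relative uncertainties combine in quadrature:
  (-2·δd/d)² = (-2×0.115)² = 0.0525;  (1·δc/c)² = (1×0.0153)² = 0.000234
δQ/Q = √(0.0527) = 0.230

23.0%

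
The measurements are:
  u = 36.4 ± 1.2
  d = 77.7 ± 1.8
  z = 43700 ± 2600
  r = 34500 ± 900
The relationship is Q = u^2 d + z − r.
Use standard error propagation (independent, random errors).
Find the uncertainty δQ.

Let p = u^2·d = 1.03e+05. δp/p = √((2·δu/u)² + (1·δd/d)²) = √(0.00435 + 0.000537) = 0.0699, so δp = 7190.
Q = p + z − r: δQ = √(δp² + δz² + δr²) = √(5.18e+07 + 6.76e+06 + 8.1e+05) = 7700

7700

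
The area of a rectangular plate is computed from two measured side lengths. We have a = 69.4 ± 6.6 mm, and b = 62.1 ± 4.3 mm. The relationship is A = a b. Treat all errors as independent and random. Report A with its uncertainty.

4310 ± 507 mm^2

A is a product of powers, so relative uncertainties combine in quadrature:
  (1·δa/a)² = (1×0.0951)² = 0.00904;  (1·δb/b)² = (1×0.0692)² = 0.00479
δA/A = √(0.0138) = 0.118
A = 4310 mm^2, so δA = 0.118 × 4310 = 507 mm^2.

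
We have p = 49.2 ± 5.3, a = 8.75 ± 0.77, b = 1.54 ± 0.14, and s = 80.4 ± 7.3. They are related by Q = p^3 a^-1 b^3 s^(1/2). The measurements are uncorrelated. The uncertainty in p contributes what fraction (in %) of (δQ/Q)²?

(δQ/Q)² = (3·δp/p)² + (-1·δa/a)² + (3·δb/b)² + (½·δs/s)²
  p term: (3×0.108)² = 0.104
  a term: (-1×0.0880)² = 0.00774
  b term: (3×0.0909)² = 0.0744
  s term: (0.5×0.0908)² = 0.00206
Total = 0.189. Share from p = 0.104/0.189 = 0.554.

55.4%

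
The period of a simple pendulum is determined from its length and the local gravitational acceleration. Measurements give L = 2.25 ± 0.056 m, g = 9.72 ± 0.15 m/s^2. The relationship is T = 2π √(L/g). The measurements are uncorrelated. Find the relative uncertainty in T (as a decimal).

Products/powers → add relative errors in quadrature, weighted by exponent:
  (½·δL/L)² = (0.5×0.0249)² = 0.000155;  (−½·δg/g)² = (-0.5×0.0154)² = 5.95e-05
δT/T = √(0.000214) = 0.0146

0.0146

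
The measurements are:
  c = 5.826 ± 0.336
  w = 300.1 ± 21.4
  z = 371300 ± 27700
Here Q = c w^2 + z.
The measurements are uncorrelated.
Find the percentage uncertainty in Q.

Let p = c·w^2 = 524700. δp/p = √((1·δc/c)² + (2·δw/w)²) = √(0.00333 + 0.0203) = 0.154, so δp = 80700.
Q = p + z: δQ = √(δp² + δz²) = √(6.52e+09 + 7.67e+08) = 85300
Q = 896000, so δQ/Q = 85300/896000 = 0.0952.

9.52%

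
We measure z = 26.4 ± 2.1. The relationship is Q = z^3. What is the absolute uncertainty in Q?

Q ∝ z^3, so δQ/Q = |3| · δz/z = 3 × 0.0795 = 0.239.
Q = 18400, so δQ = 0.239 × 18400 = 4390.

4390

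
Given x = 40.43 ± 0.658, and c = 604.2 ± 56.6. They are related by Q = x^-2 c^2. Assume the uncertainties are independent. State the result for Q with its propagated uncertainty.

Products/powers → add relative errors in quadrature, weighted by exponent:
  (-2·δx/x)² = (-2×0.0163)² = 0.00106;  (2·δc/c)² = (2×0.0937)² = 0.0351
δQ/Q = √(0.0362) = 0.190
Q = 223.3, so δQ = 0.190 × 223.3 = 42.5.

223.3 ± 42.5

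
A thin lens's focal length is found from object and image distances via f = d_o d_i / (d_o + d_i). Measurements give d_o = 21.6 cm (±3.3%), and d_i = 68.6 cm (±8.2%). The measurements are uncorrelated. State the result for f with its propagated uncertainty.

16.4 ± 0.523 cm

∂f/∂d_o = (d_i/(d_o+d_i))² = 0.578;  ∂f/∂d_i = (d_o/(d_o+d_i))² = 0.0573
δf = √((∂f/∂d_o · δd_o)² + (∂f/∂d_i · δd_i)²) = √(0.170 + 0.104) = 0.523 cm
f = 16.4 cm.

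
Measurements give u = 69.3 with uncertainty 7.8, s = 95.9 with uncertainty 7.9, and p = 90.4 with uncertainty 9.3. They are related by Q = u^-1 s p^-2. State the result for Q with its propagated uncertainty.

Q is a product of powers, so relative uncertainties combine in quadrature:
  (-1·δu/u)² = (-1×0.113)² = 0.0127;  (1·δs/s)² = (1×0.0824)² = 0.00679;  (-2·δp/p)² = (-2×0.103)² = 0.0423
δQ/Q = √(0.0618) = 0.249
Q = 0.000169, so δQ = 0.249 × 0.000169 = 4.21e-05.

(1.69 ± 0.421) × 10^-4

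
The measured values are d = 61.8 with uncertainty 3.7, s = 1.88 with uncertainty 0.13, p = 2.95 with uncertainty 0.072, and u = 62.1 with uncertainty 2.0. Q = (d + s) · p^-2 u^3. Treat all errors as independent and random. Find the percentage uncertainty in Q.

Let w = d + s = 63.7. δw = √(δd² + δs²) = √(13.7 + 0.0169) = 3.70, so δw/w = 0.0581.
Q is then a monomial in w, p, u:
δQ/Q = √((δw/w)² + (-2·δp/p)² + (3·δu/u)²) = √(0.00338 + 0.00238 + 0.00934) = 0.123

12.3%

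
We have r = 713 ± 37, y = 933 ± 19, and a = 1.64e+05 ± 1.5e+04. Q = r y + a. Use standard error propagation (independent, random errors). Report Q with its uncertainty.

(8.29 ± 0.400) × 10^5

Let p = r·y = 6.65e+05. δp/p = √((1·δr/r)² + (1·δy/y)²) = √(0.00269 + 0.000415) = 0.0557, so δp = 37100.
Q = p + a: δQ = √(δp² + δa²) = √(1.38e+09 + 2.25e+08) = 40000
Q = 8.29e+05.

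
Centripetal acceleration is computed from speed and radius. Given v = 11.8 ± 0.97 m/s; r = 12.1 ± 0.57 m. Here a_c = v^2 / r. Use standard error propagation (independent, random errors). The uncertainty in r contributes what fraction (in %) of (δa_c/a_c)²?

7.59%

(δa_c/a_c)² = (2·δv/v)² + (-1·δr/r)²
  v term: (2×0.0822)² = 0.0270
  r term: (-1×0.0471)² = 0.00222
Total = 0.0292. Share from r = 0.00222/0.0292 = 0.0759.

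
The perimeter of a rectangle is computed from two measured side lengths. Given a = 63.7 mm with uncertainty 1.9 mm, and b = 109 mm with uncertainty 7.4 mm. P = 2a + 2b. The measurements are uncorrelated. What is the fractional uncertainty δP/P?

Each term contributes (cᵢ δxᵢ)² to (δP)²:
  (2·δa)² = 14.4;  (2·δb)² = 219
δP = √(233) = 15.3 mm
P = 345 mm, so δP/P = 15.3/345 = 0.0442.

0.0442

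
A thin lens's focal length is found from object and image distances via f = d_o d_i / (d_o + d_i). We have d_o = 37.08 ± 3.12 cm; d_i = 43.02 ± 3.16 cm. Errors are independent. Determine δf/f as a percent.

∂f/∂d_o = (d_i/(d_o+d_i))² = 0.288;  ∂f/∂d_i = (d_o/(d_o+d_i))² = 0.214
δf = √((∂f/∂d_o · δd_o)² + (∂f/∂d_i · δd_i)²) = √(0.810 + 0.459) = 1.13 cm
f = 19.91 cm, so δf/f = 1.13/19.91 = 0.0566.

5.66%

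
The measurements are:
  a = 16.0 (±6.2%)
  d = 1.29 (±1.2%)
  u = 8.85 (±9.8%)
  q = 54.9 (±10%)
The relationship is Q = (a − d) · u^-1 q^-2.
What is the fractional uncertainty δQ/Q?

Let w = a − d = 14.7. δw = √(δa² + δd²) = √(0.984 + 0.000240) = 0.992, so δw/w = 0.0674.
Q is then a monomial in w, u, q:
δQ/Q = √((δw/w)² + (-1·δu/u)² + (-2·δq/q)²) = √(0.00455 + 0.00960 + 0.0400) = 0.233

0.233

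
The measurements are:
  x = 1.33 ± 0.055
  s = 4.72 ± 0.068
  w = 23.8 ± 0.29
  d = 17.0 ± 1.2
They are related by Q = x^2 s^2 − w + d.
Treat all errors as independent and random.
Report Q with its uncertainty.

Let p = x^2·s^2 = 39.4. δp/p = √((2·δx/x)² + (2·δs/s)²) = √(0.00684 + 0.000830) = 0.0876, so δp = 3.45.
Q = p − w + d: δQ = √(δp² + δw² + δd²) = √(11.9 + 0.0841 + 1.44) = 3.67
Q = 32.6.

32.6 ± 3.67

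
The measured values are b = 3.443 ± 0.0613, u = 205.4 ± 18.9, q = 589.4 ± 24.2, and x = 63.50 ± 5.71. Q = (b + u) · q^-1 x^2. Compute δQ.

Let w = b + u = 208.8. δw = √(δb² + δu²) = √(0.00376 + 357) = 18.9, so δw/w = 0.0905.
Q is then a monomial in w, q, x:
δQ/Q = √((δw/w)² + (-1·δq/q)² + (2·δx/x)²) = √(0.00819 + 0.00169 + 0.0323) = 0.205
Q = 1429, so δQ = 0.205 × 1429 = 294.

294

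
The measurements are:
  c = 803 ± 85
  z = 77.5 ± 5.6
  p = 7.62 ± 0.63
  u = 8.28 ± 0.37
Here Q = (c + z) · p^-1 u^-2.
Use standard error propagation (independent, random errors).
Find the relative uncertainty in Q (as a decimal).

0.156

Let w = c + z = 880. δw = √(δc² + δz²) = √(7220 + 31.4) = 85.2, so δw/w = 0.0967.
Q is then a monomial in w, p, u:
δQ/Q = √((δw/w)² + (-1·δp/p)² + (-2·δu/u)²) = √(0.00936 + 0.00684 + 0.00799) = 0.156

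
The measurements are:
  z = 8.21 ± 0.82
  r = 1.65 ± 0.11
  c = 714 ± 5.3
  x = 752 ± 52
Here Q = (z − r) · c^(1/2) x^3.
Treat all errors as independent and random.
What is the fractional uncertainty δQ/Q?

0.243

Let u = z − r = 6.56. δu = √(δz² + δr²) = √(0.672 + 0.0121) = 0.827, so δu/u = 0.126.
Q is then a monomial in u, c, x:
δQ/Q = √((δu/u)² + (½·δc/c)² + (3·δx/x)²) = √(0.0159 + 1.38e-05 + 0.0430) = 0.243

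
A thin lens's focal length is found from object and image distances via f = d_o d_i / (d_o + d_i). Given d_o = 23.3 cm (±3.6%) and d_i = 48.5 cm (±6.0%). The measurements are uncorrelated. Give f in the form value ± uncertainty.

15.7 ± 0.490 cm

∂f/∂d_o = (d_i/(d_o+d_i))² = 0.456;  ∂f/∂d_i = (d_o/(d_o+d_i))² = 0.105
δf = √((∂f/∂d_o · δd_o)² + (∂f/∂d_i · δd_i)²) = √(0.146 + 0.0939) = 0.490 cm
f = 15.7 cm.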